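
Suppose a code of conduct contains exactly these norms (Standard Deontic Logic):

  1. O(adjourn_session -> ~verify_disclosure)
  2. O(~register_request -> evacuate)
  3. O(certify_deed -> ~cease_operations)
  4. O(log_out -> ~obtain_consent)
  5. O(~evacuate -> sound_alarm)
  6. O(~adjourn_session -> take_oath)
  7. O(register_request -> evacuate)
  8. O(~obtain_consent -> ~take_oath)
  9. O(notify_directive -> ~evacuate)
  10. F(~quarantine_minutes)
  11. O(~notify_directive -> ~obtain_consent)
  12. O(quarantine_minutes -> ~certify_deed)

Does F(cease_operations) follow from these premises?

No

Premise 3 is O(certify_deed -> ~cease_operations), but O(certify_deed) is not derivable from the premises, so it does not yield O(~cease_operations).
No other premise forces O(~cease_operations). An ideal world satisfying every premise can still have cease_operations true, so F(cease_operations) is not derivable.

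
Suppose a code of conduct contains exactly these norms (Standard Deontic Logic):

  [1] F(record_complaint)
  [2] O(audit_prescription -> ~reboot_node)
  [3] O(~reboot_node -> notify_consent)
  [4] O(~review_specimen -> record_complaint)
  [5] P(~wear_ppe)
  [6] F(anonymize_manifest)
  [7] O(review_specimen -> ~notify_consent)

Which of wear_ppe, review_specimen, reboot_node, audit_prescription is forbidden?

audit_prescription

Premise 1 is F(record_complaint), i.e. O(~record_complaint).
Premise 4, O(~review_specimen -> record_complaint), contraposes to O(~record_complaint -> review_specimen); with O(~record_complaint) we get O(review_specimen).
With premise 7, O(review_specimen -> ~notify_consent), the K-axiom yields O(~notify_consent).
The contrapositive of premise 3 (O(~reboot_node -> notify_consent)) is O(~notify_consent -> reboot_node), and O(~notify_consent) is already established, so O(reboot_node).
Premise 2, O(audit_prescription -> ~reboot_node), contraposes to O(reboot_node -> ~audit_prescription); with O(reboot_node) we get O(~audit_prescription).
So O(~audit_prescription) holds, i.e. audit_prescription is forbidden. None of the other listed options is forbidden under the premises.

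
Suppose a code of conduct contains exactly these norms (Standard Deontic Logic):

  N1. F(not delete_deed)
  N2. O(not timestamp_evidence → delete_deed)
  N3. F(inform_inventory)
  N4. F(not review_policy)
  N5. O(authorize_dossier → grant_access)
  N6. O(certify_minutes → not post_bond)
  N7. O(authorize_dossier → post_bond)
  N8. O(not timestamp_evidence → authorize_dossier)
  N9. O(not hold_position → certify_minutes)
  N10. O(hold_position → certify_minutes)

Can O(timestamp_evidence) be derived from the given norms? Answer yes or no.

Yes

Premises 9 and 10 are O(not hold_position → certify_minutes) and O(hold_position → certify_minutes); every ideal world satisfies not hold_position or hold_position, so in either case certify_minutes holds — hence O(certify_minutes).
Applying K to premise 6 (O(certify_minutes → not post_bond)) and O(certify_minutes) yields O(not post_bond).
The contrapositive of premise 7 (O(authorize_dossier → post_bond)) is O(not post_bond → not authorize_dossier), and O(not post_bond) is already established, so O(not authorize_dossier).
Premise 8 is O(not timestamp_evidence → authorize_dossier); contrapositively O(not authorize_dossier → timestamp_evidence). Since O(not authorize_dossier) holds, K gives O(timestamp_evidence).
Premises 1, 2, 3, 4, 5 do not contribute to this derivation.
So O(timestamp_evidence) follows.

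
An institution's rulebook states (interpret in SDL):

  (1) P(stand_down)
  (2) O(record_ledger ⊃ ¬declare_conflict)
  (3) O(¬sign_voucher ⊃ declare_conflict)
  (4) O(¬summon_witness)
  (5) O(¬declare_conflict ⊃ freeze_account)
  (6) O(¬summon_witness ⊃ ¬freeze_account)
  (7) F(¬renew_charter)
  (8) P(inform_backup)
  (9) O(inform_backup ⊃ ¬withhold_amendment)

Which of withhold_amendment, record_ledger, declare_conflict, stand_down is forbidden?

Premise 4 gives O(¬summon_witness).
Premise 6 is O(¬summon_witness ⊃ ¬freeze_account); since O(¬summon_witness), deontic closure gives O(¬freeze_account).
Premise 5, O(¬declare_conflict ⊃ freeze_account), contraposes to O(¬freeze_account ⊃ declare_conflict); with O(¬freeze_account) we get O(declare_conflict).
Premise 2, O(record_ledger ⊃ ¬declare_conflict), contraposes to O(declare_conflict ⊃ ¬record_ledger); with O(declare_conflict) we get O(¬record_ledger).
So O(¬record_ledger) holds, i.e. record_ledger is forbidden. None of the other listed options is forbidden under the premises.

record_ledger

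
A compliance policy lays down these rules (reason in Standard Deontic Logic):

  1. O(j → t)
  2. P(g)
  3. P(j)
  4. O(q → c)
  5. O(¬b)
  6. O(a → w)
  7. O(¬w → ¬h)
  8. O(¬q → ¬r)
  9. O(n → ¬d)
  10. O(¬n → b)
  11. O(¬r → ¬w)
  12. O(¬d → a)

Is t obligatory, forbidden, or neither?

Neither

Premise 1 is O(j → t), but O(j) is not derivable from the premises (the permission P(j) asserts only ¬O(¬j), not O(j)), so it does not yield O(t).
No premise or chain of K-axiom applications forces O(t), and none forces O(¬t). So t is neither obligatory nor forbidden under these norms.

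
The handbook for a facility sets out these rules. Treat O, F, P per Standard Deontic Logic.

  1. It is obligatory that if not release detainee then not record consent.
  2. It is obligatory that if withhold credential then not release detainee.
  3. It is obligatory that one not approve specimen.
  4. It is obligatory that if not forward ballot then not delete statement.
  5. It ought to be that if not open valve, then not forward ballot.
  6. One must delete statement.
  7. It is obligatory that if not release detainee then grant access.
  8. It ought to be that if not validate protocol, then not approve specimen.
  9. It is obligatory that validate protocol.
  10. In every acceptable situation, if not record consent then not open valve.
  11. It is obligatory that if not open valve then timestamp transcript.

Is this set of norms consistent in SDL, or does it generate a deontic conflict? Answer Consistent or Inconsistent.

Consistent

Premise 8 is O(¬validate_protocol → ¬approve_specimen); even if O(¬approve_specimen) held, inferring O(¬validate_protocol) would be affirming the consequent — invalid.
So O(¬validate_protocol) is not derivable, and the apparent clash with O(validate_protocol) does not arise.
A world satisfying every obligation exists (e.g. approve_specimen=false, delete_statement=true, forward_ballot=true, grant_access=false, open_valve=true, record_consent=true, release_detainee=true, timestamp_transcript=false, validate_protocol=true, withhold_credential=false); no atom is both obligatory and forbidden, so the set is consistent.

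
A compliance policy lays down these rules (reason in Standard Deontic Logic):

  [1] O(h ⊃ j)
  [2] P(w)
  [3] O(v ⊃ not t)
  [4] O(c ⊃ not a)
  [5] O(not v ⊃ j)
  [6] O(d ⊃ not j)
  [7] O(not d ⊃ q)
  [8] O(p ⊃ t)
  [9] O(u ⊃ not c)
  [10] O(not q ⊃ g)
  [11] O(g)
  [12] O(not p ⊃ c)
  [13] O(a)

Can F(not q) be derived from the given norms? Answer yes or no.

Premise 13 gives O(a).
Premise 4 is O(c ⊃ not a); contrapositively O(a ⊃ not c). Since O(a) holds, K gives O(not c).
The contrapositive of premise 12 (O(not p ⊃ c)) is O(not c ⊃ p), and O(not c) is already established, so O(p).
From O(p) and premise 8, O(p ⊃ t), we obtain O(t).
Premise 3 is O(v ⊃ not t); contrapositively O(t ⊃ not v). Since O(t) holds, K gives O(not v).
Premise 5 is O(not v ⊃ j); since O(not v), deontic closure gives O(j).
Premise 6 is O(d ⊃ not j); contrapositively O(j ⊃ not d). Since O(j) holds, K gives O(not d).
Premise 7 is O(not d ⊃ q); since O(not d), deontic closure gives O(q).
Premises 1, 2, 9, 10, 11 do not contribute to this derivation.
So O(q) holds, i.e. F(not q). The claim follows.

Yes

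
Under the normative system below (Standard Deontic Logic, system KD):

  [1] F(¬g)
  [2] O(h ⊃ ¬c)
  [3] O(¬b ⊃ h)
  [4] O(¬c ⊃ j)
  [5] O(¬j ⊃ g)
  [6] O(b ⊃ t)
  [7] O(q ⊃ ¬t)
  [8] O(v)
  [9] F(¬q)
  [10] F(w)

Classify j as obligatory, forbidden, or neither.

Obligatory

F(¬q) at premise 9 means O(q).
With premise 7, O(q ⊃ ¬t), the K-axiom yields O(¬t).
The contrapositive of premise 6 (O(b ⊃ t)) is O(¬t ⊃ ¬b), and O(¬t) is already established, so O(¬b).
From O(¬b) and premise 3, O(¬b ⊃ h), we obtain O(h).
With premise 2, O(h ⊃ ¬c), the K-axiom yields O(¬c).
Applying K to premise 4 (O(¬c ⊃ j)) and O(¬c) yields O(j).
Premises 1, 5, 8, 10 do not contribute to this derivation.
Hence j is obligatory.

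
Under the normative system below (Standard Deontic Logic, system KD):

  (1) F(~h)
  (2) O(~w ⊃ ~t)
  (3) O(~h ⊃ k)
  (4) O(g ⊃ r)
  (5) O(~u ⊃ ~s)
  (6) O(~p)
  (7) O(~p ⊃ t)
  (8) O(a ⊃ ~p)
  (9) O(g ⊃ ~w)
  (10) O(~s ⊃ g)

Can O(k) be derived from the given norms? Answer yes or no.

No

Premise 3 is O(~h ⊃ k), but O(~h) is not derivable from the premises, so it does not yield O(k).
No other premise forces O(k). An ideal world satisfying every premise can still have k false, so O(k) is not derivable.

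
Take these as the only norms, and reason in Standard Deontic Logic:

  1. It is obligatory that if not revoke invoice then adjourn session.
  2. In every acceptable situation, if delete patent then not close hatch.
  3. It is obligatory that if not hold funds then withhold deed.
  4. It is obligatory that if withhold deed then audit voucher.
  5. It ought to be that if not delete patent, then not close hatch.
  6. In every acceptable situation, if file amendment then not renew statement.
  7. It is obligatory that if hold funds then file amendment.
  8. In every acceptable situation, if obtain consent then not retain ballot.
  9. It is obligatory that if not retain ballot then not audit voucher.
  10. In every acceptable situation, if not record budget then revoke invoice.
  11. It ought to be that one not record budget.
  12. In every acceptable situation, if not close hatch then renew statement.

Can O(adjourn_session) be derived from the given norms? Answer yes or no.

No

Premise 1 is O(¬revoke_invoice → adjourn_session), but O(¬revoke_invoice) is not derivable from the premises, so it does not yield O(adjourn_session).
No other premise forces O(adjourn_session). An ideal world satisfying every premise can still have adjourn_session false, so O(adjourn_session) is not derivable.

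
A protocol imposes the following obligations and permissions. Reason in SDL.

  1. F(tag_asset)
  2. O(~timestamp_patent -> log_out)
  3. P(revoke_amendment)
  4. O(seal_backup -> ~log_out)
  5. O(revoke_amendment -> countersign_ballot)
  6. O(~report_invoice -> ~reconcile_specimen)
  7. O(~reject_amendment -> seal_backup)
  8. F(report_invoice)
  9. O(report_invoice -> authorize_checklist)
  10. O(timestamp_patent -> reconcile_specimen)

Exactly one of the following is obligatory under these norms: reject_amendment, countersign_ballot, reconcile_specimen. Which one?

reject_amendment

F(report_invoice) at premise 8 means O(~report_invoice).
From O(~report_invoice) and premise 6, O(~report_invoice -> ~reconcile_specimen), we obtain O(~reconcile_specimen).
The contrapositive of premise 10 (O(timestamp_patent -> reconcile_specimen)) is O(~reconcile_specimen -> ~timestamp_patent), and O(~reconcile_specimen) is already established, so O(~timestamp_patent).
Applying K to premise 2 (O(~timestamp_patent -> log_out)) and O(~timestamp_patent) yields O(log_out).
Premise 4 is O(seal_backup -> ~log_out); contrapositively O(log_out -> ~seal_backup). Since O(log_out) holds, K gives O(~seal_backup).
Premise 7 is O(~reject_amendment -> seal_backup); contrapositively O(~seal_backup -> reject_amendment). Since O(~seal_backup) holds, K gives O(reject_amendment).
So O(reject_amendment) holds — reject_amendment is obligatory. None of the other listed options is made obligatory by any chain of premises.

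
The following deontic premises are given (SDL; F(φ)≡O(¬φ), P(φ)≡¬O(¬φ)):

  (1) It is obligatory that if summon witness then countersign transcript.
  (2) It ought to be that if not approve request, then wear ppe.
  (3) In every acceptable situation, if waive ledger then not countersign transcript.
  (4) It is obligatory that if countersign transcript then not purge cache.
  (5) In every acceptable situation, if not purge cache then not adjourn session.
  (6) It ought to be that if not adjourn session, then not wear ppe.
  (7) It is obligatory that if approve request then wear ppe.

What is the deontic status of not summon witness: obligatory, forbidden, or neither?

Obligatory

Premises 7 and 2 cover both cases: O(approve_request → wear_ppe) and O(¬approve_request → wear_ppe). Since approve_request ∨ ¬approve_request is a tautology, O(wear_ppe) follows.
Premise 6, O(¬adjourn_session → ¬wear_ppe), contraposes to O(wear_ppe → adjourn_session); with O(wear_ppe) we get O(adjourn_session).
Premise 5, O(¬purge_cache → ¬adjourn_session), contraposes to O(adjourn_session → purge_cache); with O(adjourn_session) we get O(purge_cache).
Premise 4, O(countersign_transcript → ¬purge_cache), contraposes to O(purge_cache → ¬countersign_transcript); with O(purge_cache) we get O(¬countersign_transcript).
Premise 1, O(summon_witness → countersign_transcript), contraposes to O(¬countersign_transcript → ¬summon_witness); with O(¬countersign_transcript) we get O(¬summon_witness).
Premise 3 does not contribute to this derivation.
Hence ¬summon_witness is obligatory.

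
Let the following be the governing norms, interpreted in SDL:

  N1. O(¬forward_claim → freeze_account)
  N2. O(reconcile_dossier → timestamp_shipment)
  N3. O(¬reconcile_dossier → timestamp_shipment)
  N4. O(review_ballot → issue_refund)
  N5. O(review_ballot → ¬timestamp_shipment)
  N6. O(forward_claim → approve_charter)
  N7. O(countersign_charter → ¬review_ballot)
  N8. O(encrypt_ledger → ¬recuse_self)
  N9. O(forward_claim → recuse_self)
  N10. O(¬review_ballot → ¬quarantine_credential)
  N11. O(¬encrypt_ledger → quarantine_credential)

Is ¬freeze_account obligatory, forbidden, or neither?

By case analysis on reconcile_dossier: premise 2 gives O(reconcile_dossier → timestamp_shipment) and premise 3 gives O(¬reconcile_dossier → timestamp_shipment), so O(timestamp_shipment) either way.
Premise 5, O(review_ballot → ¬timestamp_shipment), contraposes to O(timestamp_shipment → ¬review_ballot); with O(timestamp_shipment) we get O(¬review_ballot).
From O(¬review_ballot) and premise 10, O(¬review_ballot → ¬quarantine_credential), we obtain O(¬quarantine_credential).
Premise 11 is O(¬encrypt_ledger → quarantine_credential); contrapositively O(¬quarantine_credential → encrypt_ledger). Since O(¬quarantine_credential) holds, K gives O(encrypt_ledger).
With premise 8, O(encrypt_ledger → ¬recuse_self), the K-axiom yields O(¬recuse_self).
Premise 9 is O(forward_claim → recuse_self); contrapositively O(¬recuse_self → ¬forward_claim). Since O(¬recuse_self) holds, K gives O(¬forward_claim).
Applying K to premise 1 (O(¬forward_claim → freeze_account)) and O(¬forward_claim) yields O(freeze_account).
Premises 4, 6, 7 do not contribute to this derivation.
Thus O(freeze_account), which is F(¬freeze_account): ¬freeze_account is forbidden.

Forbidden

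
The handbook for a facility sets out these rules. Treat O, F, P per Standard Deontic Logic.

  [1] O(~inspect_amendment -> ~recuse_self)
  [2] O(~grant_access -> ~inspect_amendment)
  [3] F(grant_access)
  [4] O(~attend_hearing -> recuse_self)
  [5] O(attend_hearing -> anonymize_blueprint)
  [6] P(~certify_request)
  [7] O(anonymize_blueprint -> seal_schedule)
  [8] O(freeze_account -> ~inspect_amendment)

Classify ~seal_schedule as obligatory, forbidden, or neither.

Premise 3, F(grant_access), is equivalent to O(~grant_access).
From O(~grant_access) and premise 2, O(~grant_access -> ~inspect_amendment), we obtain O(~inspect_amendment).
With premise 1, O(~inspect_amendment -> ~recuse_self), the K-axiom yields O(~recuse_self).
Premise 4 is O(~attend_hearing -> recuse_self); contrapositively O(~recuse_self -> attend_hearing). Since O(~recuse_self) holds, K gives O(attend_hearing).
Premise 5 is O(attend_hearing -> anonymize_blueprint); since O(attend_hearing), deontic closure gives O(anonymize_blueprint).
Applying K to premise 7 (O(anonymize_blueprint -> seal_schedule)) and O(anonymize_blueprint) yields O(seal_schedule).
Premises 6, 8 do not contribute to this derivation.
Thus O(seal_schedule), which is F(~seal_schedule): ~seal_schedule is forbidden.

Forbidden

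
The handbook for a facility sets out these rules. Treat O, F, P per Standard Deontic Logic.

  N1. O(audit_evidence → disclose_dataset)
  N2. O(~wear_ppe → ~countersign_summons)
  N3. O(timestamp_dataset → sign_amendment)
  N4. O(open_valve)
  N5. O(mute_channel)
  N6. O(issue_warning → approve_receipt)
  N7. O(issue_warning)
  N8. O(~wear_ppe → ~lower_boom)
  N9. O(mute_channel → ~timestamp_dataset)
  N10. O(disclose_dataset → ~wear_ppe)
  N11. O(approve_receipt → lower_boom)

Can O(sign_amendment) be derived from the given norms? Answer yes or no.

Premise 3 is O(timestamp_dataset → sign_amendment), but O(timestamp_dataset) is not derivable from the premises, so it does not yield O(sign_amendment).
No other premise forces O(sign_amendment). An ideal world satisfying every premise can still have sign_amendment false, so O(sign_amendment) is not derivable.

No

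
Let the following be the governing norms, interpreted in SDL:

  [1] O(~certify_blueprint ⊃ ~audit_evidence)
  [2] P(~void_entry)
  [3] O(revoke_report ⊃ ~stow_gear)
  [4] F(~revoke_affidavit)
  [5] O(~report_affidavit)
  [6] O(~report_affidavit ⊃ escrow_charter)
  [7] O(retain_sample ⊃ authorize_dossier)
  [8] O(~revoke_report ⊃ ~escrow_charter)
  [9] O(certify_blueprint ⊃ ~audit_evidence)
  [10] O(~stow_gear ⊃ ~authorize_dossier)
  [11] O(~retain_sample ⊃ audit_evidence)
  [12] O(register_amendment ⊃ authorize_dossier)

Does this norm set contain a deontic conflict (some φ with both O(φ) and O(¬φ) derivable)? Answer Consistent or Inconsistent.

Inconsistent

By case analysis on ~certify_blueprint: premise 1 gives O(~certify_blueprint ⊃ ~audit_evidence) and premise 9 gives O(certify_blueprint ⊃ ~audit_evidence), so O(~audit_evidence) either way.
Premise 11, O(~retain_sample ⊃ audit_evidence), contraposes to O(~audit_evidence ⊃ retain_sample); with O(~audit_evidence) we get O(retain_sample).
Premise 7 is O(retain_sample ⊃ authorize_dossier); since O(retain_sample), deontic closure gives O(authorize_dossier).
Premise 10, O(~stow_gear ⊃ ~authorize_dossier), contraposes to O(authorize_dossier ⊃ stow_gear); with O(authorize_dossier) we get O(stow_gear).
Premise 3, O(revoke_report ⊃ ~stow_gear), contraposes to O(stow_gear ⊃ ~revoke_report); with O(stow_gear) we get O(~revoke_report).
Applying K to premise 8 (O(~revoke_report ⊃ ~escrow_charter)) and O(~revoke_report) yields O(~escrow_charter).
Premise 6, O(~report_affidavit ⊃ escrow_charter), contraposes to O(~escrow_charter ⊃ report_affidavit); with O(~escrow_charter) we get O(report_affidavit).
Yet premise 5 states O(~report_affidavit).
We now have both O(report_affidavit) and O(~report_affidavit) — report_affidavit is simultaneously obligatory and forbidden, violating the D-axiom.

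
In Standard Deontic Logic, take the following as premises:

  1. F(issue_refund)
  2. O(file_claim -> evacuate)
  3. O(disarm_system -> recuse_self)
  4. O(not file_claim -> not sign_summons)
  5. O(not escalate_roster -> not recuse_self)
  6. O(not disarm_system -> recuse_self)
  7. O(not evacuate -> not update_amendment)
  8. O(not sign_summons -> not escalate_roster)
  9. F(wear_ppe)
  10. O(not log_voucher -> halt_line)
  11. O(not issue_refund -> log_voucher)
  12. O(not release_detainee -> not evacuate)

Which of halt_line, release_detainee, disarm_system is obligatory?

release_detainee

By case analysis on not disarm_system: premise 6 gives O(not disarm_system -> recuse_self) and premise 3 gives O(disarm_system -> recuse_self), so O(recuse_self) either way.
Premise 5 is O(not escalate_roster -> not recuse_self); contrapositively O(recuse_self -> escalate_roster). Since O(recuse_self) holds, K gives O(escalate_roster).
Premise 8, O(not sign_summons -> not escalate_roster), contraposes to O(escalate_roster -> sign_summons); with O(escalate_roster) we get O(sign_summons).
The contrapositive of premise 4 (O(not file_claim -> not sign_summons)) is O(sign_summons -> file_claim), and O(sign_summons) is already established, so O(file_claim).
Applying K to premise 2 (O(file_claim -> evacuate)) and O(file_claim) yields O(evacuate).
Premise 12 is O(not release_detainee -> not evacuate); contrapositively O(evacuate -> release_detainee). Since O(evacuate) holds, K gives O(release_detainee).
So O(release_detainee) holds — release_detainee is obligatory. None of the other listed options is made obligatory by any chain of premises.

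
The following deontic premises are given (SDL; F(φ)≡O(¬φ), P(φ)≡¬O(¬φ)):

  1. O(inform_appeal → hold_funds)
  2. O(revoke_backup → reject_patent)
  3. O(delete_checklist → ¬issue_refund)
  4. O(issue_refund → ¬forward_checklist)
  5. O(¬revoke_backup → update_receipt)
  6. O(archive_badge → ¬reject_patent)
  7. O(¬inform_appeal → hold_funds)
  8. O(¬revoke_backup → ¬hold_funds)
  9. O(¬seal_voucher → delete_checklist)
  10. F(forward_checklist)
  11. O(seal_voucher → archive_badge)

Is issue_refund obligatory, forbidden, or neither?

Forbidden

Premises 1 and 7 are O(inform_appeal → hold_funds) and O(¬inform_appeal → hold_funds); every ideal world satisfies inform_appeal or ¬inform_appeal, so in either case hold_funds holds — hence O(hold_funds).
Premise 8, O(¬revoke_backup → ¬hold_funds), contraposes to O(hold_funds → revoke_backup); with O(hold_funds) we get O(revoke_backup).
With premise 2, O(revoke_backup → reject_patent), the K-axiom yields O(reject_patent).
Premise 6, O(archive_badge → ¬reject_patent), contraposes to O(reject_patent → ¬archive_badge); with O(reject_patent) we get O(¬archive_badge).
Premise 11, O(seal_voucher → archive_badge), contraposes to O(¬archive_badge → ¬seal_voucher); with O(¬archive_badge) we get O(¬seal_voucher).
Applying K to premise 9 (O(¬seal_voucher → delete_checklist)) and O(¬seal_voucher) yields O(delete_checklist).
Applying K to premise 3 (O(delete_checklist → ¬issue_refund)) and O(delete_checklist) yields O(¬issue_refund).
Premises 4, 5, 10 do not contribute to this derivation.
Thus O(¬issue_refund), which is F(issue_refund): issue_refund is forbidden.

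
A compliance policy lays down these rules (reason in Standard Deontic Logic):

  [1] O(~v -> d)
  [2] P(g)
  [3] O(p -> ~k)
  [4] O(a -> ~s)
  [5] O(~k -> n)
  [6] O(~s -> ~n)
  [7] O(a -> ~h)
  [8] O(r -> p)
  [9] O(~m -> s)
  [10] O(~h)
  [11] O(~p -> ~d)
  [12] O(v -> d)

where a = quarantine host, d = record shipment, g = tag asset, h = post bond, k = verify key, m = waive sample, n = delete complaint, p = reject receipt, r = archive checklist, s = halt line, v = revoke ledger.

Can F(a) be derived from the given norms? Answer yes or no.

Yes

By case analysis on ~v: premise 1 gives O(~v -> d) and premise 12 gives O(v -> d), so O(d) either way.
Premise 11, O(~p -> ~d), contraposes to O(d -> p); with O(d) we get O(p).
With premise 3, O(p -> ~k), the K-axiom yields O(~k).
From O(~k) and premise 5, O(~k -> n), we obtain O(n).
Premise 6 is O(~s -> ~n); contrapositively O(n -> s). Since O(n) holds, K gives O(s).
Premise 4 is O(a -> ~s); contrapositively O(s -> ~a). Since O(s) holds, K gives O(~a).
Premises 2, 7, 8, 9, 10 do not contribute to this derivation.
So O(~a) holds, i.e. F(a). The claim follows.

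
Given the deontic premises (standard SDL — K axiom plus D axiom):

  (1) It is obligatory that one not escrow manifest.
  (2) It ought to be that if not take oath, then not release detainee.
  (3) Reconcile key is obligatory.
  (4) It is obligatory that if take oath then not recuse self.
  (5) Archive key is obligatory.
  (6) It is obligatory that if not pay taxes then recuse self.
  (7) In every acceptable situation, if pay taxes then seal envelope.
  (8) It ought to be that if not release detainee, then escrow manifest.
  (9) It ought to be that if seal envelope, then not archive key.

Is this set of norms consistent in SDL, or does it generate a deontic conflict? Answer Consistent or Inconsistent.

Inconsistent

From premise 1 we have O(¬escrow_manifest).
Premise 8 is O(¬release_detainee → escrow_manifest); contrapositively O(¬escrow_manifest → release_detainee). Since O(¬escrow_manifest) holds, K gives O(release_detainee).
Premise 2, O(¬take_oath → ¬release_detainee), contraposes to O(release_detainee → take_oath); with O(release_detainee) we get O(take_oath).
Applying K to premise 4 (O(take_oath → ¬recuse_self)) and O(take_oath) yields O(¬recuse_self).
The contrapositive of premise 6 (O(¬pay_taxes → recuse_self)) is O(¬recuse_self → pay_taxes), and O(¬recuse_self) is already established, so O(pay_taxes).
Premise 7 is O(pay_taxes → seal_envelope); since O(pay_taxes), deontic closure gives O(seal_envelope).
With premise 9, O(seal_envelope → ¬archive_key), the K-axiom yields O(¬archive_key).
Yet premise 5 states O(archive_key).
We now have both O(¬archive_key) and O(archive_key) — archive_key is simultaneously obligatory and forbidden, violating the D-axiom.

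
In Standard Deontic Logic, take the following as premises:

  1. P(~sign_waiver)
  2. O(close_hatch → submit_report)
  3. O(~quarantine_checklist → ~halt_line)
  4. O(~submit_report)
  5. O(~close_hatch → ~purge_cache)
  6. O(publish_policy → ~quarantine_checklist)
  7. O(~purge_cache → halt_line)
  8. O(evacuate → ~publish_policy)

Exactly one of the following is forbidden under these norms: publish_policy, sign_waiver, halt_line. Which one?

From premise 4 we have O(~submit_report).
Premise 2, O(close_hatch → submit_report), contraposes to O(~submit_report → ~close_hatch); with O(~submit_report) we get O(~close_hatch).
With premise 5, O(~close_hatch → ~purge_cache), the K-axiom yields O(~purge_cache).
From O(~purge_cache) and premise 7, O(~purge_cache → halt_line), we obtain O(halt_line).
The contrapositive of premise 3 (O(~quarantine_checklist → ~halt_line)) is O(halt_line → quarantine_checklist), and O(halt_line) is already established, so O(quarantine_checklist).
Premise 6, O(publish_policy → ~quarantine_checklist), contraposes to O(quarantine_checklist → ~publish_policy); with O(quarantine_checklist) we get O(~publish_policy).
So O(~publish_policy) holds, i.e. publish_policy is forbidden. None of the other listed options is forbidden under the premises.

publish_policy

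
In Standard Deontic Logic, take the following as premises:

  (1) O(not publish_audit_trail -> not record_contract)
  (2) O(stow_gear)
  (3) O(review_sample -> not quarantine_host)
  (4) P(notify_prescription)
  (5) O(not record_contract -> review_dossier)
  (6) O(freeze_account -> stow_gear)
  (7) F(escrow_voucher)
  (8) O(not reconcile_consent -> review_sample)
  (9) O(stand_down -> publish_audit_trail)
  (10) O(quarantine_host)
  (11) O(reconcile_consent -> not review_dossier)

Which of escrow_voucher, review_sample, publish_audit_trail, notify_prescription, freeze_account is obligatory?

Premise 10 gives O(quarantine_host).
Premise 3 is O(review_sample -> not quarantine_host); contrapositively O(quarantine_host -> not review_sample). Since O(quarantine_host) holds, K gives O(not review_sample).
The contrapositive of premise 8 (O(not reconcile_consent -> review_sample)) is O(not review_sample -> reconcile_consent), and O(not review_sample) is already established, so O(reconcile_consent).
From O(reconcile_consent) and premise 11, O(reconcile_consent -> not review_dossier), we obtain O(not review_dossier).
Premise 5, O(not record_contract -> review_dossier), contraposes to O(not review_dossier -> record_contract); with O(not review_dossier) we get O(record_contract).
Premise 1 is O(not publish_audit_trail -> not record_contract); contrapositively O(record_contract -> publish_audit_trail). Since O(record_contract) holds, K gives O(publish_audit_trail).
So O(publish_audit_trail) holds — publish_audit_trail is obligatory. None of the other listed options is made obligatory by any chain of premises.

publish_audit_trail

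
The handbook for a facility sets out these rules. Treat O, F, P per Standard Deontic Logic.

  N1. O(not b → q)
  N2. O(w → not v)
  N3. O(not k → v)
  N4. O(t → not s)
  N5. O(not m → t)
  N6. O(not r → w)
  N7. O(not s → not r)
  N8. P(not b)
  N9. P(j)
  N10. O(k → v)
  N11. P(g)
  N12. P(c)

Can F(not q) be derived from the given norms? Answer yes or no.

Premise 1 is O(not b → q), but O(not b) is not derivable from the premises (the permission P(not b) asserts only not O(b), not O(not b)), so it does not yield O(q).
No other premise forces O(q). An ideal world satisfying every premise can still have not q true, so F(not q) is not derivable.

No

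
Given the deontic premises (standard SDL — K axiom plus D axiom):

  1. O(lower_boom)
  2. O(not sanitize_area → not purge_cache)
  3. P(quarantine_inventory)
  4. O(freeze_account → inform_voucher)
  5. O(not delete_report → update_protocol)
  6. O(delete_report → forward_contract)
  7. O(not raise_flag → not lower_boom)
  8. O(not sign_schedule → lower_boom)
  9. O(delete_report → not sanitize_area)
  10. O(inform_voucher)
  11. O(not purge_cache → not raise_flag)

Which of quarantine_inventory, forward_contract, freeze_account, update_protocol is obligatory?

From premise 1 we have O(lower_boom).
The contrapositive of premise 7 (O(not raise_flag → not lower_boom)) is O(lower_boom → raise_flag), and O(lower_boom) is already established, so O(raise_flag).
The contrapositive of premise 11 (O(not purge_cache → not raise_flag)) is O(raise_flag → purge_cache), and O(raise_flag) is already established, so O(purge_cache).
The contrapositive of premise 2 (O(not sanitize_area → not purge_cache)) is O(purge_cache → sanitize_area), and O(purge_cache) is already established, so O(sanitize_area).
The contrapositive of premise 9 (O(delete_report → not sanitize_area)) is O(sanitize_area → not delete_report), and O(sanitize_area) is already established, so O(not delete_report).
Applying K to premise 5 (O(not delete_report → update_protocol)) and O(not delete_report) yields O(update_protocol).
So O(update_protocol) holds — update_protocol is obligatory. None of the other listed options is made obligatory by any chain of premises.

update_protocol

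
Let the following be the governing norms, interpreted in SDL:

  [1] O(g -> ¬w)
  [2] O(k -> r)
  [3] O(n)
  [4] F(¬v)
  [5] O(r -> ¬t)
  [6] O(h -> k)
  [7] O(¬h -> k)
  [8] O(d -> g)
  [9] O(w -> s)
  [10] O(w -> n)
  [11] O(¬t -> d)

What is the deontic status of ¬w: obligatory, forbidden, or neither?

By case analysis on h: premise 6 gives O(h -> k) and premise 7 gives O(¬h -> k), so O(k) either way.
Applying K to premise 2 (O(k -> r)) and O(k) yields O(r).
Applying K to premise 5 (O(r -> ¬t)) and O(r) yields O(¬t).
With premise 11, O(¬t -> d), the K-axiom yields O(d).
Premise 8 is O(d -> g); since O(d), deontic closure gives O(g).
From O(g) and premise 1, O(g -> ¬w), we obtain O(¬w).
Premises 3, 4, 9, 10 do not contribute to this derivation.
Hence ¬w is obligatory.

Obligatory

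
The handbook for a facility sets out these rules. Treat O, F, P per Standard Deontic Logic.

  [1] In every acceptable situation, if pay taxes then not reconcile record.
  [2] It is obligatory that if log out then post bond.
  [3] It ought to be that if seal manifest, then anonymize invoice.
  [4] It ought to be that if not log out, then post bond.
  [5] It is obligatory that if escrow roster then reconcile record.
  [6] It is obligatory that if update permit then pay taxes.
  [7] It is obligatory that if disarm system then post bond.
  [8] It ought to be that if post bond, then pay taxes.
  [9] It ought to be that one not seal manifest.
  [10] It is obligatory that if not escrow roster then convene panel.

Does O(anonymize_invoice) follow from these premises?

Premise 3 is O(seal_manifest → anonymize_invoice), but O(seal_manifest) is not derivable from the premises, so it does not yield O(anonymize_invoice).
No other premise forces O(anonymize_invoice). An ideal world satisfying every premise can still have anonymize_invoice false, so O(anonymize_invoice) is not derivable.

No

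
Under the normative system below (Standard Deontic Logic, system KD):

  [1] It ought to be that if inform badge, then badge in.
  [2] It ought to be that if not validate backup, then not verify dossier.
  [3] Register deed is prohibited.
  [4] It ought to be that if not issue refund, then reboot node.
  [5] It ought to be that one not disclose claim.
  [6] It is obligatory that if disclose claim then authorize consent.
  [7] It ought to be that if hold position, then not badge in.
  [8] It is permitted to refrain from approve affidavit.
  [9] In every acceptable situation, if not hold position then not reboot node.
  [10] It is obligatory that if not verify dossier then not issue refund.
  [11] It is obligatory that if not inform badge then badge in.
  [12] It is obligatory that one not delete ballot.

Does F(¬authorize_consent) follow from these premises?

Premise 6 is O(disclose_claim → authorize_consent), but O(disclose_claim) is not derivable from the premises, so it does not yield O(authorize_consent).
No other premise forces O(authorize_consent). An ideal world satisfying every premise can still have ¬authorize_consent true, so F(¬authorize_consent) is not derivable.

No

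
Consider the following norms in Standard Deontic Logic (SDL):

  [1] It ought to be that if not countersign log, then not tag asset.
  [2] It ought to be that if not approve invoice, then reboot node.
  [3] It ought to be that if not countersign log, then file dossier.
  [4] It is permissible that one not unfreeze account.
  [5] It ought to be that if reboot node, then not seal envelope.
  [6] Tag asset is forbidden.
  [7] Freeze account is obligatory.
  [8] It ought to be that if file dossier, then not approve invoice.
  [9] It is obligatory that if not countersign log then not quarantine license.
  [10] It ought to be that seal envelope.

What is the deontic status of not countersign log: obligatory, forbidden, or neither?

Premise 10 gives O(seal_envelope).
The contrapositive of premise 5 (O(reboot_node → ¬seal_envelope)) is O(seal_envelope → ¬reboot_node), and O(seal_envelope) is already established, so O(¬reboot_node).
The contrapositive of premise 2 (O(¬approve_invoice → reboot_node)) is O(¬reboot_node → approve_invoice), and O(¬reboot_node) is already established, so O(approve_invoice).
The contrapositive of premise 8 (O(file_dossier → ¬approve_invoice)) is O(approve_invoice → ¬file_dossier), and O(approve_invoice) is already established, so O(¬file_dossier).
Premise 3, O(¬countersign_log → file_dossier), contraposes to O(¬file_dossier → countersign_log); with O(¬file_dossier) we get O(countersign_log).
Premises 1, 4, 6, 7, 9 do not contribute to this derivation.
Thus O(countersign_log), which is F(¬countersign_log): ¬countersign_log is forbidden.

Forbidden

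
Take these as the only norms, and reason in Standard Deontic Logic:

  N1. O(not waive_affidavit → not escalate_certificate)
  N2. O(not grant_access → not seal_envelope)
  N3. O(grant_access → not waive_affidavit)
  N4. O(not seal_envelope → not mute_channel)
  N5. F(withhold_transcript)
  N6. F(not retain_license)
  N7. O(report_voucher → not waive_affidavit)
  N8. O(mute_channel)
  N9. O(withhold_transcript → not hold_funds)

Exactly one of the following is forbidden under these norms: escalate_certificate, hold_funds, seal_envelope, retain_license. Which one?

Premise 8 states O(mute_channel) outright.
Premise 4 is O(not seal_envelope → not mute_channel); contrapositively O(mute_channel → seal_envelope). Since O(mute_channel) holds, K gives O(seal_envelope).
Premise 2 is O(not grant_access → not seal_envelope); contrapositively O(seal_envelope → grant_access). Since O(seal_envelope) holds, K gives O(grant_access).
With premise 3, O(grant_access → not waive_affidavit), the K-axiom yields O(not waive_affidavit).
Premise 1 is O(not waive_affidavit → not escalate_certificate); since O(not waive_affidavit), deontic closure gives O(not escalate_certificate).
So O(not escalate_certificate) holds, i.e. escalate_certificate is forbidden. None of the other listed options is forbidden under the premises.

escalate_certificate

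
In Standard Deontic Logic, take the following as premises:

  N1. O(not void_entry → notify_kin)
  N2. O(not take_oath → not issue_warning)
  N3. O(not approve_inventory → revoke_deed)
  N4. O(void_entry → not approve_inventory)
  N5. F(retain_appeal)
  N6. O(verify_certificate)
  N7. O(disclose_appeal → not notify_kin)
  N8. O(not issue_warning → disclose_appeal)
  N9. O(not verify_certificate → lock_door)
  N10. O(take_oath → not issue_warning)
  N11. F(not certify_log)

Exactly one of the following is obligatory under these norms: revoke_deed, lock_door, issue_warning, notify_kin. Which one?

revoke_deed

By case analysis on take_oath: premise 10 gives O(take_oath → not issue_warning) and premise 2 gives O(not take_oath → not issue_warning), so O(not issue_warning) either way.
Premise 8 is O(not issue_warning → disclose_appeal); since O(not issue_warning), deontic closure gives O(disclose_appeal).
From O(disclose_appeal) and premise 7, O(disclose_appeal → not notify_kin), we obtain O(not notify_kin).
Premise 1 is O(not void_entry → notify_kin); contrapositively O(not notify_kin → void_entry). Since O(not notify_kin) holds, K gives O(void_entry).
From O(void_entry) and premise 4, O(void_entry → not approve_inventory), we obtain O(not approve_inventory).
With premise 3, O(not approve_inventory → revoke_deed), the K-axiom yields O(revoke_deed).
So O(revoke_deed) holds — revoke_deed is obligatory. None of the other listed options is made obligatory by any chain of premises.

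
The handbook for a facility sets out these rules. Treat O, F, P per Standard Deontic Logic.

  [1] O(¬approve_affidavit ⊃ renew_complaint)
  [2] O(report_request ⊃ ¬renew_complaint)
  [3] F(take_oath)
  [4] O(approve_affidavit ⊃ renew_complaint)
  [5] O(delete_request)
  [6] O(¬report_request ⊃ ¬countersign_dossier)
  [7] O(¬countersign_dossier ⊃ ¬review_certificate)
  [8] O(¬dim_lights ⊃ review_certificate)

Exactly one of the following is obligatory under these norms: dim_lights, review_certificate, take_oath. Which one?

dim_lights

By case analysis on approve_affidavit: premise 4 gives O(approve_affidavit ⊃ renew_complaint) and premise 1 gives O(¬approve_affidavit ⊃ renew_complaint), so O(renew_complaint) either way.
The contrapositive of premise 2 (O(report_request ⊃ ¬renew_complaint)) is O(renew_complaint ⊃ ¬report_request), and O(renew_complaint) is already established, so O(¬report_request).
From O(¬report_request) and premise 6, O(¬report_request ⊃ ¬countersign_dossier), we obtain O(¬countersign_dossier).
Applying K to premise 7 (O(¬countersign_dossier ⊃ ¬review_certificate)) and O(¬countersign_dossier) yields O(¬review_certificate).
The contrapositive of premise 8 (O(¬dim_lights ⊃ review_certificate)) is O(¬review_certificate ⊃ dim_lights), and O(¬review_certificate) is already established, so O(dim_lights).
So O(dim_lights) holds — dim_lights is obligatory. None of the other listed options is made obligatory by any chain of premises.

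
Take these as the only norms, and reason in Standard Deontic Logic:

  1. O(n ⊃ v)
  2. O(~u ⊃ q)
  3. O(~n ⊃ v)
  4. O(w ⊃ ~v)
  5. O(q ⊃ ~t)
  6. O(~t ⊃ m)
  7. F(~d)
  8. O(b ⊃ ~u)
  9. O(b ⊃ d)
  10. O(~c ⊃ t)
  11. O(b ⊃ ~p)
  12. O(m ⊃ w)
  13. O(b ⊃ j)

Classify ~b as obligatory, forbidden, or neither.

By case analysis on ~n: premise 3 gives O(~n ⊃ v) and premise 1 gives O(n ⊃ v), so O(v) either way.
The contrapositive of premise 4 (O(w ⊃ ~v)) is O(v ⊃ ~w), and O(v) is already established, so O(~w).
Premise 12, O(m ⊃ w), contraposes to O(~w ⊃ ~m); with O(~w) we get O(~m).
The contrapositive of premise 6 (O(~t ⊃ m)) is O(~m ⊃ t), and O(~m) is already established, so O(t).
The contrapositive of premise 5 (O(q ⊃ ~t)) is O(t ⊃ ~q), and O(t) is already established, so O(~q).
Premise 2 is O(~u ⊃ q); contrapositively O(~q ⊃ u). Since O(~q) holds, K gives O(u).
The contrapositive of premise 8 (O(b ⊃ ~u)) is O(u ⊃ ~b), and O(u) is already established, so O(~b).
Premises 7, 9, 10, 11, 13 do not contribute to this derivation.
Hence ~b is obligatory.

Obligatory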